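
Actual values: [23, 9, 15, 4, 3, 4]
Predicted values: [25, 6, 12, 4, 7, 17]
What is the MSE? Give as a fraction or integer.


MSE = (1/6) * ((23-25)^2=4 + (9-6)^2=9 + (15-12)^2=9 + (4-4)^2=0 + (3-7)^2=16 + (4-17)^2=169). Sum = 207. MSE = 69/2.

69/2


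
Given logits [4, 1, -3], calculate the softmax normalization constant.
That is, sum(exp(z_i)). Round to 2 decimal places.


Denom = e^4=54.5982 + e^1=2.7183 + e^-3=0.0498. Sum = 57.3663, which rounds to 57.37.

57.37


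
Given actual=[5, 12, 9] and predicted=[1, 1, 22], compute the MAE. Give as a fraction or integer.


MAE = (1/3) * (|5-1|=4 + |12-1|=11 + |9-22|=13). Sum = 28. MAE = 28/3.

28/3


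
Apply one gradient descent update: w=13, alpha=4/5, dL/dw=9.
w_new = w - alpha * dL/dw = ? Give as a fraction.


w_new = 13 - 4/5 * 9 = 13 - 36/5 = 29/5.

29/5


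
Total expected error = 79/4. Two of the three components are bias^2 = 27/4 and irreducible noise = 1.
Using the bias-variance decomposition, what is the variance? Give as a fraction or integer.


Total error = bias^2 + variance + irreducible noise. So variance = 79/4 - 27/4 - 1 = 12.

12


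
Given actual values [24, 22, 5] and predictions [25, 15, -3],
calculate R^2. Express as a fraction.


Mean(y) = 17. SS_res = 114. SS_tot = 218. R^2 = 1 - 114/(218) = 52/109.

52/109


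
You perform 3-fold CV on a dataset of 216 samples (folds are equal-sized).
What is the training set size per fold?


Each validation fold has 216/3 = 72 samples. Training set = 216 - 72 = 144.

144


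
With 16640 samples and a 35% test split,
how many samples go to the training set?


Test set = 16640 * 35% = 5824. Training set = 16640 - 5824 = 10816.

10816


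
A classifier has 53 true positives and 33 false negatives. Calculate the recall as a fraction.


Recall = TP / (TP + FN) = 53 / 86 = 53/86.

53/86


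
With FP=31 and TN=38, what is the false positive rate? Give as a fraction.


FPR = FP / (FP + TN) = 31 / 69 = 31/69.

31/69


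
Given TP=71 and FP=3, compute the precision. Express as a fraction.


Precision = TP / (TP + FP) = 71 / 74 = 71/74.

71/74


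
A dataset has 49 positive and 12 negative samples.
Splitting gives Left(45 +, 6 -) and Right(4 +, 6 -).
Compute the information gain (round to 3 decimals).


H(parent) = 0.7153. H(left) = 0.5226, H(right) = 0.9710. Weighted = (51/61)*0.5226 + (10/61)*0.9710 = 0.5961. IG = 0.7153 - 0.5961 = 0.1192, which rounds to 0.119.

0.119


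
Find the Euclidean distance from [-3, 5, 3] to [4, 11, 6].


d = sqrt(sum of squared differences). (-3-4)^2=49, (5-11)^2=36, (3-6)^2=9. Sum = 94.

sqrt(94)


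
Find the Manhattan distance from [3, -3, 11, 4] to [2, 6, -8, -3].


d = sum of absolute differences: |3-2|=1 + |-3-6|=9 + |11--8|=19 + |4--3|=7 = 36.

36


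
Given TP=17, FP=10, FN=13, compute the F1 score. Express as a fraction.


Precision = 17/27 = 17/27. Recall = 17/30 = 17/30. F1 = 2*P*R/(P+R) = 34/57.

34/57


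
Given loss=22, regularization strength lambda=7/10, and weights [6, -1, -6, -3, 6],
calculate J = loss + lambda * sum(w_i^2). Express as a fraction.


L2 sq norm = sum(w^2) = 118. J = 22 + 7/10 * 118 = 523/5.

523/5


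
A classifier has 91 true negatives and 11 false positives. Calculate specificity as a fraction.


Specificity = TN / (TN + FP) = 91 / 102 = 91/102.

91/102


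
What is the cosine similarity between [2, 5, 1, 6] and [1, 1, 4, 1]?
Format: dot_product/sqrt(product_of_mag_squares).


dot = 17. |a|^2 = 66, |b|^2 = 19. cos = 17/sqrt(1254).

17/sqrt(1254)


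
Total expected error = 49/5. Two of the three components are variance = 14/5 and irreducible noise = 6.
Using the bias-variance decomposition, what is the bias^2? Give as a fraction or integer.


Total error = bias^2 + variance + irreducible noise. So bias^2 = 49/5 - 14/5 - 6 = 1.

1


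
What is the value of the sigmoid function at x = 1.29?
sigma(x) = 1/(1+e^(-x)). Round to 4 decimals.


sigma(1.29) = 1/(1+e^(-1.29)) = 1/(1+0.275271) = 1/1.275271 = 0.7841.

0.7841


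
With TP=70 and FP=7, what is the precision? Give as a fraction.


Precision = TP / (TP + FP) = 70 / 77 = 10/11.

10/11


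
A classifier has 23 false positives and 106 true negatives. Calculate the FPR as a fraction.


FPR = FP / (FP + TN) = 23 / 129 = 23/129.

23/129


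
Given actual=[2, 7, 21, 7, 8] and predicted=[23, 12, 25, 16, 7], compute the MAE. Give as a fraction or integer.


MAE = (1/5) * (|2-23|=21 + |7-12|=5 + |21-25|=4 + |7-16|=9 + |8-7|=1). Sum = 40. MAE = 8.

8


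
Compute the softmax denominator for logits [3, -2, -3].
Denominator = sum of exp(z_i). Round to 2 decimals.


Denom = e^3=20.0855 + e^-2=0.1353 + e^-3=0.0498. Sum = 20.2706, which rounds to 20.27.

20.27


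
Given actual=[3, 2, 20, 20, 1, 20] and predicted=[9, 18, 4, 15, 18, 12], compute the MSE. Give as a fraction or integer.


MSE = (1/6) * ((3-9)^2=36 + (2-18)^2=256 + (20-4)^2=256 + (20-15)^2=25 + (1-18)^2=289 + (20-12)^2=64). Sum = 926. MSE = 463/3.

463/3


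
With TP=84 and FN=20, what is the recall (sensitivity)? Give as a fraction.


Recall = TP / (TP + FN) = 84 / 104 = 21/26.

21/26


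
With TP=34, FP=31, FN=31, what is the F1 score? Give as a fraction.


Precision = 34/65 = 34/65. Recall = 34/65 = 34/65. F1 = 2*P*R/(P+R) = 34/65.

34/65


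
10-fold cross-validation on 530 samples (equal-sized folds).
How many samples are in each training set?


Each validation fold has 530/10 = 53 samples. Training set = 530 - 53 = 477.

477


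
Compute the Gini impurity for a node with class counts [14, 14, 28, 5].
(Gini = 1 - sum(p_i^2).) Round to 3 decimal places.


Total = 61. Proportions: 14/61, 14/61, 28/61, 5/61. sum(p_i^2) = 0.3228. Gini = 1 - 0.3228 = 0.6772, which rounds to 0.677.

0.677


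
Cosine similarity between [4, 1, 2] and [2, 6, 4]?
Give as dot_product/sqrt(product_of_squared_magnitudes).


dot = 22. |a|^2 = 21, |b|^2 = 56. cos = 22/sqrt(1176).

22/sqrt(1176)


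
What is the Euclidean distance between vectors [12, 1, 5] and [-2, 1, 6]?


d = sqrt(sum of squared differences). (12--2)^2=196, (1-1)^2=0, (5-6)^2=1. Sum = 197.

sqrt(197)


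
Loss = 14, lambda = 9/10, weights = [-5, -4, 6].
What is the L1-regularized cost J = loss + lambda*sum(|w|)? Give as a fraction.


L1 norm = sum(|w|) = 15. J = 14 + 9/10 * 15 = 55/2.

55/2


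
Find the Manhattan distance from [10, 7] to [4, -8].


d = sum of absolute differences: |10-4|=6 + |7--8|=15 = 21.

21


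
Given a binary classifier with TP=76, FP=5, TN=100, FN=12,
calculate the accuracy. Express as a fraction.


Accuracy = (TP + TN) / (TP + TN + FP + FN) = (76 + 100) / 193 = 176/193.

176/193


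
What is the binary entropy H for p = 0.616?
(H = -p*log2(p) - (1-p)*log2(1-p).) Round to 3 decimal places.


H = -0.616*log2(0.616) - 0.384*log2(0.384) = 0.961.

0.961


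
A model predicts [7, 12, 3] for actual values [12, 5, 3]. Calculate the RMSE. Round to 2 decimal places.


MSE = 24.6667. RMSE = sqrt(24.6667) = 4.97.

4.97


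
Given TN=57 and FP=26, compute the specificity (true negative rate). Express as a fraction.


Specificity = TN / (TN + FP) = 57 / 83 = 57/83.

57/83


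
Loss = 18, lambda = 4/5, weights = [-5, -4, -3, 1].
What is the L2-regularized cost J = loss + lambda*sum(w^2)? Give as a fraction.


L2 sq norm = sum(w^2) = 51. J = 18 + 4/5 * 51 = 294/5.

294/5


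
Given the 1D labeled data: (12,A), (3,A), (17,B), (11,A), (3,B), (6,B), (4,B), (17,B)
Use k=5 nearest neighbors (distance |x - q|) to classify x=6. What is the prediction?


Distances: |12-6|=6, |3-6|=3, |17-6|=11, |11-6|=5, |3-6|=3, |6-6|=0, |4-6|=2, |17-6|=11. 5 nearest: (6,B), (4,B), (3,A), (3,B), (11,A). Counts: {'B': 3, 'A': 2}. Majority class: B.

B


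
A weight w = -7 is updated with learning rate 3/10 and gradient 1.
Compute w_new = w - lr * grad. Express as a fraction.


w_new = -7 - 3/10 * 1 = -7 - 3/10 = -73/10.

-73/10


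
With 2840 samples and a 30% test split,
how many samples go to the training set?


Test set = 2840 * 30% = 852. Training set = 2840 - 852 = 1988.

1988


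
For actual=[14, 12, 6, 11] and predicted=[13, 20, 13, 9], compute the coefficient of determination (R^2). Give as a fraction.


Mean(y) = 43/4. SS_res = 118. SS_tot = 139/4. R^2 = 1 - 118/(139/4) = -333/139.

-333/139


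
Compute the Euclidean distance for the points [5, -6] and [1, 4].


d = sqrt(sum of squared differences). (5-1)^2=16, (-6-4)^2=100. Sum = 116.

sqrt(116)


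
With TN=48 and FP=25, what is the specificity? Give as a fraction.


Specificity = TN / (TN + FP) = 48 / 73 = 48/73.

48/73


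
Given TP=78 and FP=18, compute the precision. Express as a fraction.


Precision = TP / (TP + FP) = 78 / 96 = 13/16.

13/16


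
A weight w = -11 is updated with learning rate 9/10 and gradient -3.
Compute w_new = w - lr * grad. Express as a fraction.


w_new = -11 - 9/10 * -3 = -11 - -27/10 = -83/10.

-83/10


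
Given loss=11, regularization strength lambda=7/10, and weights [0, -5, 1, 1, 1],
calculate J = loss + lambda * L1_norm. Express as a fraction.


L1 norm = sum(|w|) = 8. J = 11 + 7/10 * 8 = 83/5.

83/5


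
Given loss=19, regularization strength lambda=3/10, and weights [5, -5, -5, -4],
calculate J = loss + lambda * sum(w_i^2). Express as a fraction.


L2 sq norm = sum(w^2) = 91. J = 19 + 3/10 * 91 = 463/10.

463/10


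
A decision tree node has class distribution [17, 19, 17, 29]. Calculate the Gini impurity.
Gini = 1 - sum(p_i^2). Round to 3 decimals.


Total = 82. Proportions: 17/82, 19/82, 17/82, 29/82. sum(p_i^2) = 0.2647. Gini = 1 - 0.2647 = 0.7353, which rounds to 0.735.

0.735


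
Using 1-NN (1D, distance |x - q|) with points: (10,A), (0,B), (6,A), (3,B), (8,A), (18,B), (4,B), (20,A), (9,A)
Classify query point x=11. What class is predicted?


Distances: |10-11|=1, |0-11|=11, |6-11|=5, |3-11|=8, |8-11|=3, |18-11|=7, |4-11|=7, |20-11|=9, |9-11|=2. 1 nearest: (10,A). Counts: {'A': 1}. Majority class: A.

A


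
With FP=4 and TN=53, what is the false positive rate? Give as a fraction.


FPR = FP / (FP + TN) = 4 / 57 = 4/57.

4/57


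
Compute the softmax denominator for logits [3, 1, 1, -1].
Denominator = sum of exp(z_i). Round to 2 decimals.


Denom = e^3=20.0855 + e^1=2.7183 + e^1=2.7183 + e^-1=0.3679. Sum = 25.8900, which rounds to 25.89.

25.89


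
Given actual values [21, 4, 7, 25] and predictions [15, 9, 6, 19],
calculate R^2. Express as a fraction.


Mean(y) = 57/4. SS_res = 98. SS_tot = 1275/4. R^2 = 1 - 98/(1275/4) = 883/1275.

883/1275


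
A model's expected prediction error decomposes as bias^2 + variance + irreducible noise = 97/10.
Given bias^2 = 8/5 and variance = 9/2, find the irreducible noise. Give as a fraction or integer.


Total error = bias^2 + variance + irreducible noise. So irreducible noise = 97/10 - 8/5 - 9/2 = 18/5.

18/5


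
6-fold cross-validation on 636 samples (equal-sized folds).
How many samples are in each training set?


Each validation fold has 636/6 = 106 samples. Training set = 636 - 106 = 530.

530


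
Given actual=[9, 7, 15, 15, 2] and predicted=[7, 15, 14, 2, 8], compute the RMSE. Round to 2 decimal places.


MSE = 54.8000. RMSE = sqrt(54.8000) = 7.40.

7.40


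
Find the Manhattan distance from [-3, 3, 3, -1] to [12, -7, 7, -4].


d = sum of absolute differences: |-3-12|=15 + |3--7|=10 + |3-7|=4 + |-1--4|=3 = 32.

32


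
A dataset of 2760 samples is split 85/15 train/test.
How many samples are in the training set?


Test set = 2760 * 15% = 414. Training set = 2760 - 414 = 2346.

2346


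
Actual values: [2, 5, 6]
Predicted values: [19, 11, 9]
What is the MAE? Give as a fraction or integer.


MAE = (1/3) * (|2-19|=17 + |5-11|=6 + |6-9|=3). Sum = 26. MAE = 26/3.

26/3


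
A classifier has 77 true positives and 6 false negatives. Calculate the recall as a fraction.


Recall = TP / (TP + FN) = 77 / 83 = 77/83.

77/83


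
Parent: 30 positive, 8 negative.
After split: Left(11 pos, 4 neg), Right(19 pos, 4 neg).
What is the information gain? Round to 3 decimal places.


H(parent) = 0.7425. H(left) = 0.8366, H(right) = 0.6666. Weighted = (15/38)*0.8366 + (23/38)*0.6666 = 0.7337. IG = 0.7425 - 0.7337 = 0.0088, which rounds to 0.009.

0.009


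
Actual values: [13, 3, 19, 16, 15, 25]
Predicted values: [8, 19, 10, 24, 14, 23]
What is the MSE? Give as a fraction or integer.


MSE = (1/6) * ((13-8)^2=25 + (3-19)^2=256 + (19-10)^2=81 + (16-24)^2=64 + (15-14)^2=1 + (25-23)^2=4). Sum = 431. MSE = 431/6.

431/6


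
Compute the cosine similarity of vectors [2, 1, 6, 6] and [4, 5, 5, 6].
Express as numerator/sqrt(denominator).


dot = 79. |a|^2 = 77, |b|^2 = 102. cos = 79/sqrt(7854).

79/sqrt(7854)


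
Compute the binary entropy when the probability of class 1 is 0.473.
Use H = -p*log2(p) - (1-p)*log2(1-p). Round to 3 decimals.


H = -0.473*log2(0.473) - 0.527*log2(0.527) = 0.998.

0.998


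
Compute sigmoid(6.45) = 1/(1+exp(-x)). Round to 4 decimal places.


sigma(6.45) = 1/(1+e^(-6.45)) = 1/(1+0.001581) = 1/1.001581 = 0.9984.

0.9984


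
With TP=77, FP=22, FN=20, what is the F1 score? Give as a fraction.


Precision = 77/99 = 7/9. Recall = 77/97 = 77/97. F1 = 2*P*R/(P+R) = 11/14.

11/14


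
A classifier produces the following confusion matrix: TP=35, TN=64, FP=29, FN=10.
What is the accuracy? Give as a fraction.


Accuracy = (TP + TN) / (TP + TN + FP + FN) = (35 + 64) / 138 = 33/46.

33/46


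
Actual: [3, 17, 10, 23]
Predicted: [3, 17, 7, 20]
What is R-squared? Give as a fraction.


Mean(y) = 53/4. SS_res = 18. SS_tot = 899/4. R^2 = 1 - 18/(899/4) = 827/899.

827/899


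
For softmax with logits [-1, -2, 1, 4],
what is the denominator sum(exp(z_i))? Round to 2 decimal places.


Denom = e^-1=0.3679 + e^-2=0.1353 + e^1=2.7183 + e^4=54.5982. Sum = 57.8197, which rounds to 57.82.

57.82


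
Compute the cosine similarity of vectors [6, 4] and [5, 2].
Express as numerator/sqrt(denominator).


dot = 38. |a|^2 = 52, |b|^2 = 29. cos = 38/sqrt(1508).

38/sqrt(1508)


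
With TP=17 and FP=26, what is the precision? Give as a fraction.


Precision = TP / (TP + FP) = 17 / 43 = 17/43.

17/43


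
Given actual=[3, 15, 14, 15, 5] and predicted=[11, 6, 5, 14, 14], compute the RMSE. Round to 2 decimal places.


MSE = 61.6000. RMSE = sqrt(61.6000) = 7.85.

7.85


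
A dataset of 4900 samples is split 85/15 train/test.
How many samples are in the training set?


Test set = 4900 * 15% = 735. Training set = 4900 - 735 = 4165.

4165


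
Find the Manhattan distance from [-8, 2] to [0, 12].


d = sum of absolute differences: |-8-0|=8 + |2-12|=10 = 18.

18


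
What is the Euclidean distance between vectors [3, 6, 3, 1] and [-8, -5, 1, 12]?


d = sqrt(sum of squared differences). (3--8)^2=121, (6--5)^2=121, (3-1)^2=4, (1-12)^2=121. Sum = 367.

sqrt(367)


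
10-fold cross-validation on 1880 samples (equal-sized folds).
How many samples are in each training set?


Each validation fold has 1880/10 = 188 samples. Training set = 1880 - 188 = 1692.

1692


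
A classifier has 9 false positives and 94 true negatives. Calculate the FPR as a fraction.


FPR = FP / (FP + TN) = 9 / 103 = 9/103.

9/103


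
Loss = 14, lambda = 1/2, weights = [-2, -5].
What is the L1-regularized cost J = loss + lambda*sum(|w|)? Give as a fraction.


L1 norm = sum(|w|) = 7. J = 14 + 1/2 * 7 = 35/2.

35/2


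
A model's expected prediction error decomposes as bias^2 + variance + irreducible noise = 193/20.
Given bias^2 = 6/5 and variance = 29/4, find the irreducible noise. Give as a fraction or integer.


Total error = bias^2 + variance + irreducible noise. So irreducible noise = 193/20 - 6/5 - 29/4 = 6/5.

6/5


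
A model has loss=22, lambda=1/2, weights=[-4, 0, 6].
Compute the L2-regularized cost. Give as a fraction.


L2 sq norm = sum(w^2) = 52. J = 22 + 1/2 * 52 = 48.

48


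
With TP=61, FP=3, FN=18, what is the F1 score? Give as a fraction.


Precision = 61/64 = 61/64. Recall = 61/79 = 61/79. F1 = 2*P*R/(P+R) = 122/143.

122/143


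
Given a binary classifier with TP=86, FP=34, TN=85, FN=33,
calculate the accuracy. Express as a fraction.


Accuracy = (TP + TN) / (TP + TN + FP + FN) = (86 + 85) / 238 = 171/238.

171/238


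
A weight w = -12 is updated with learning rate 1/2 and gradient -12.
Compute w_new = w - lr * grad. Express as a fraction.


w_new = -12 - 1/2 * -12 = -12 - -6 = -6.

-6


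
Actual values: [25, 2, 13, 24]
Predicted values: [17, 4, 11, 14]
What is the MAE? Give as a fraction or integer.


MAE = (1/4) * (|25-17|=8 + |2-4|=2 + |13-11|=2 + |24-14|=10). Sum = 22. MAE = 11/2.

11/2


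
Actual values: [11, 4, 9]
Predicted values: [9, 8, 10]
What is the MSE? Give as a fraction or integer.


MSE = (1/3) * ((11-9)^2=4 + (4-8)^2=16 + (9-10)^2=1). Sum = 21. MSE = 7.

7


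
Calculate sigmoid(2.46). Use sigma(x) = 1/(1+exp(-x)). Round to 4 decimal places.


sigma(2.46) = 1/(1+e^(-2.46)) = 1/(1+0.085435) = 1/1.085435 = 0.9213.

0.9213


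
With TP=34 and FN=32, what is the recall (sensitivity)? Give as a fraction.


Recall = TP / (TP + FN) = 34 / 66 = 17/33.

17/33


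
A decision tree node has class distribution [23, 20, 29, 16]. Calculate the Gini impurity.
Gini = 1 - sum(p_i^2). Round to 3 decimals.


Total = 88. Proportions: 23/88, 20/88, 29/88, 16/88. sum(p_i^2) = 0.2616. Gini = 1 - 0.2616 = 0.7384, which rounds to 0.738.

0.738


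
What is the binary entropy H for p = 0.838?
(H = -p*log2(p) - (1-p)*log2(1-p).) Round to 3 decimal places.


H = -0.838*log2(0.838) - 0.162*log2(0.162) = 0.639.

0.639


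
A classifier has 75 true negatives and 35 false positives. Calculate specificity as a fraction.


Specificity = TN / (TN + FP) = 75 / 110 = 15/22.

15/22


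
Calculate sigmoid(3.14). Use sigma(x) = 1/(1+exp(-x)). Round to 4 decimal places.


sigma(3.14) = 1/(1+e^(-3.14)) = 1/(1+0.043283) = 1/1.043283 = 0.9585.

0.9585


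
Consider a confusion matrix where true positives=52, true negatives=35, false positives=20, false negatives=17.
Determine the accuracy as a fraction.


Accuracy = (TP + TN) / (TP + TN + FP + FN) = (52 + 35) / 124 = 87/124.

87/124


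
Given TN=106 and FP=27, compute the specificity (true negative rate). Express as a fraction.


Specificity = TN / (TN + FP) = 106 / 133 = 106/133.

106/133


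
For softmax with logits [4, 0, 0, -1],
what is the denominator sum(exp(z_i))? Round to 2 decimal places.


Denom = e^4=54.5982 + e^0=1.0000 + e^0=1.0000 + e^-1=0.3679. Sum = 56.9661, which rounds to 56.97.

56.97


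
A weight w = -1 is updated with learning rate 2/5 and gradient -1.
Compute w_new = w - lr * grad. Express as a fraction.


w_new = -1 - 2/5 * -1 = -1 - -2/5 = -3/5.

-3/5


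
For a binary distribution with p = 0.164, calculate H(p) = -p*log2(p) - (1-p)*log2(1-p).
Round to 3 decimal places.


H = -0.164*log2(0.164) - 0.836*log2(0.836) = 0.644.

0.644


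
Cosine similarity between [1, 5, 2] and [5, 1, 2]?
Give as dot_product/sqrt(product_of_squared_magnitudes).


dot = 14. |a|^2 = 30, |b|^2 = 30. cos = 14/sqrt(900).

14/sqrt(900)


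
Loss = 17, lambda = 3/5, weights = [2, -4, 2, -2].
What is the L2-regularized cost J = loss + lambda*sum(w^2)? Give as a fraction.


L2 sq norm = sum(w^2) = 28. J = 17 + 3/5 * 28 = 169/5.

169/5


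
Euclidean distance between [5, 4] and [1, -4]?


d = sqrt(sum of squared differences). (5-1)^2=16, (4--4)^2=64. Sum = 80.

sqrt(80)


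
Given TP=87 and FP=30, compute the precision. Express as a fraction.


Precision = TP / (TP + FP) = 87 / 117 = 29/39.

29/39


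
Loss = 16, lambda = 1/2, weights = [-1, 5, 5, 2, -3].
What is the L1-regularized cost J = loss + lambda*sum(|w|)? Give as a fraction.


L1 norm = sum(|w|) = 16. J = 16 + 1/2 * 16 = 24.

24


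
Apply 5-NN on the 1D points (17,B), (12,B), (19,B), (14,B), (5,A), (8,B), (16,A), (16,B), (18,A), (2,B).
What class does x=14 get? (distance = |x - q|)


Distances: |17-14|=3, |12-14|=2, |19-14|=5, |14-14|=0, |5-14|=9, |8-14|=6, |16-14|=2, |16-14|=2, |18-14|=4, |2-14|=12. 5 nearest: (14,B), (16,A), (12,B), (16,B), (17,B). Counts: {'B': 4, 'A': 1}. Majority class: B.

B


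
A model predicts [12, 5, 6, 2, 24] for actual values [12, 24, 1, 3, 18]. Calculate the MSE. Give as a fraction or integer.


MSE = (1/5) * ((12-12)^2=0 + (24-5)^2=361 + (1-6)^2=25 + (3-2)^2=1 + (18-24)^2=36). Sum = 423. MSE = 423/5.

423/5


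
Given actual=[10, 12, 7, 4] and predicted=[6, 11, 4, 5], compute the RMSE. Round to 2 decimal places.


MSE = 6.7500. RMSE = sqrt(6.7500) = 2.60.

2.60


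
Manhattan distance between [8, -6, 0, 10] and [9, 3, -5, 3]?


d = sum of absolute differences: |8-9|=1 + |-6-3|=9 + |0--5|=5 + |10-3|=7 = 22.

22


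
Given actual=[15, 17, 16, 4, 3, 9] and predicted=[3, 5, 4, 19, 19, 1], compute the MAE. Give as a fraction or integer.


MAE = (1/6) * (|15-3|=12 + |17-5|=12 + |16-4|=12 + |4-19|=15 + |3-19|=16 + |9-1|=8). Sum = 75. MAE = 25/2.

25/2


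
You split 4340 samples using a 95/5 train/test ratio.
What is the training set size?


Test set = 4340 * 5% = 217. Training set = 4340 - 217 = 4123.

4123


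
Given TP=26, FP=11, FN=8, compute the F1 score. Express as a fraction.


Precision = 26/37 = 26/37. Recall = 26/34 = 13/17. F1 = 2*P*R/(P+R) = 52/71.

52/71


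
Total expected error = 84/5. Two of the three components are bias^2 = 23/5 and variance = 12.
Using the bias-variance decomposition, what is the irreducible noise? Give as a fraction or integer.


Total error = bias^2 + variance + irreducible noise. So irreducible noise = 84/5 - 23/5 - 12 = 1/5.

1/5


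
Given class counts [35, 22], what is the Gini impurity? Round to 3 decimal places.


Total = 57. Proportions: 35/57, 22/57. sum(p_i^2) = 0.5260. Gini = 1 - 0.5260 = 0.4740, which rounds to 0.474.

0.474


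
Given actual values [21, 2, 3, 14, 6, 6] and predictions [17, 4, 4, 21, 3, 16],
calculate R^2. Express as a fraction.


Mean(y) = 26/3. SS_res = 179. SS_tot = 814/3. R^2 = 1 - 179/(814/3) = 277/814.

277/814


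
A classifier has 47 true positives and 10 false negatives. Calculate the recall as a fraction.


Recall = TP / (TP + FN) = 47 / 57 = 47/57.

47/57


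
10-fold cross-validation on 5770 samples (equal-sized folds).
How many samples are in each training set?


Each validation fold has 5770/10 = 577 samples. Training set = 5770 - 577 = 5193.

5193


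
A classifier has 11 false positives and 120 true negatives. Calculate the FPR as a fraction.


FPR = FP / (FP + TN) = 11 / 131 = 11/131.

11/131


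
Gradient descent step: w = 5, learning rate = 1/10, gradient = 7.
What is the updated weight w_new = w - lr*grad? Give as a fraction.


w_new = 5 - 1/10 * 7 = 5 - 7/10 = 43/10.

43/10


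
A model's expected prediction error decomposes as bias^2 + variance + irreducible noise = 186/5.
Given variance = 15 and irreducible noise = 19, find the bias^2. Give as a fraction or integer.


Total error = bias^2 + variance + irreducible noise. So bias^2 = 186/5 - 15 - 19 = 16/5.

16/5


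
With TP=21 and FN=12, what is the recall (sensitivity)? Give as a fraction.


Recall = TP / (TP + FN) = 21 / 33 = 7/11.

7/11


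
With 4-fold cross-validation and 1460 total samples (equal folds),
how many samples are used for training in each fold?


Each validation fold has 1460/4 = 365 samples. Training set = 1460 - 365 = 1095.

1095


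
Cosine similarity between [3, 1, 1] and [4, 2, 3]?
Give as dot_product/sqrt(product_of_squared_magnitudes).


dot = 17. |a|^2 = 11, |b|^2 = 29. cos = 17/sqrt(319).

17/sqrt(319)


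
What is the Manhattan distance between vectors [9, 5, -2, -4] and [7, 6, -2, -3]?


d = sum of absolute differences: |9-7|=2 + |5-6|=1 + |-2--2|=0 + |-4--3|=1 = 4.

4


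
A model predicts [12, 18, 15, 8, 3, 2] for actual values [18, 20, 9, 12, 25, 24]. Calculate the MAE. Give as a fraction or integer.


MAE = (1/6) * (|18-12|=6 + |20-18|=2 + |9-15|=6 + |12-8|=4 + |25-3|=22 + |24-2|=22). Sum = 62. MAE = 31/3.

31/3


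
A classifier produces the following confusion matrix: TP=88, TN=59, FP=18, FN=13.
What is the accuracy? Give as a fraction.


Accuracy = (TP + TN) / (TP + TN + FP + FN) = (88 + 59) / 178 = 147/178.

147/178


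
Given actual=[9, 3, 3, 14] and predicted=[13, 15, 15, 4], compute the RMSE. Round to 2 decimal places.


MSE = 101.0000. RMSE = sqrt(101.0000) = 10.05.

10.05


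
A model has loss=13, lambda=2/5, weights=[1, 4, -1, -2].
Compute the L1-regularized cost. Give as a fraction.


L1 norm = sum(|w|) = 8. J = 13 + 2/5 * 8 = 81/5.

81/5


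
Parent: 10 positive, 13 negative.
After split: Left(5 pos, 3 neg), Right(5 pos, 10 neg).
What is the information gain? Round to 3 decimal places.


H(parent) = 0.9877. H(left) = 0.9544, H(right) = 0.9183. Weighted = (8/23)*0.9544 + (15/23)*0.9183 = 0.9309. IG = 0.9877 - 0.9309 = 0.0568, which rounds to 0.057.

0.057


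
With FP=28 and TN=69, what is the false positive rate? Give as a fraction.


FPR = FP / (FP + TN) = 28 / 97 = 28/97.

28/97


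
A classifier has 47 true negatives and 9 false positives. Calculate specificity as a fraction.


Specificity = TN / (TN + FP) = 47 / 56 = 47/56.

47/56


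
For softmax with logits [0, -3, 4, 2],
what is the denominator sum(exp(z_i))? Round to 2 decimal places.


Denom = e^0=1.0000 + e^-3=0.0498 + e^4=54.5982 + e^2=7.3891. Sum = 63.0371, which rounds to 63.04.

63.04


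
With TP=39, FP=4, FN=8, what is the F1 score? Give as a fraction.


Precision = 39/43 = 39/43. Recall = 39/47 = 39/47. F1 = 2*P*R/(P+R) = 13/15.

13/15


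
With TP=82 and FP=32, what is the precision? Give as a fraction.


Precision = TP / (TP + FP) = 82 / 114 = 41/57.

41/57


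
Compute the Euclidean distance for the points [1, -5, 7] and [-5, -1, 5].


d = sqrt(sum of squared differences). (1--5)^2=36, (-5--1)^2=16, (7-5)^2=4. Sum = 56.

sqrt(56)


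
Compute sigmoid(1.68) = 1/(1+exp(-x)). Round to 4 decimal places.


sigma(1.68) = 1/(1+e^(-1.68)) = 1/(1+0.186374) = 1/1.186374 = 0.8429.

0.8429


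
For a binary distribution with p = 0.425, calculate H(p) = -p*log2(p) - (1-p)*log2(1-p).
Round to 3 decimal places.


H = -0.425*log2(0.425) - 0.575*log2(0.575) = 0.984.

0.984


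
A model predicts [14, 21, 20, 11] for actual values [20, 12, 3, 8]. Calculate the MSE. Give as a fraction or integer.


MSE = (1/4) * ((20-14)^2=36 + (12-21)^2=81 + (3-20)^2=289 + (8-11)^2=9). Sum = 415. MSE = 415/4.

415/4


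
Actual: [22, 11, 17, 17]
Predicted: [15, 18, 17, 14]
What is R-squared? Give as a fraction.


Mean(y) = 67/4. SS_res = 107. SS_tot = 243/4. R^2 = 1 - 107/(243/4) = -185/243.

-185/243


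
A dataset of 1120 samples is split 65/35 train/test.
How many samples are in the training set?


Test set = 1120 * 35% = 392. Training set = 1120 - 392 = 728.

728


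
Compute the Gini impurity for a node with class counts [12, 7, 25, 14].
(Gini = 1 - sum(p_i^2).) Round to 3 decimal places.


Total = 58. Proportions: 12/58, 7/58, 25/58, 14/58. sum(p_i^2) = 0.3014. Gini = 1 - 0.3014 = 0.6986, which rounds to 0.699.

0.699


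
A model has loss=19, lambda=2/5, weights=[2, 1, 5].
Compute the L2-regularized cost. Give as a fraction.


L2 sq norm = sum(w^2) = 30. J = 19 + 2/5 * 30 = 31.

31


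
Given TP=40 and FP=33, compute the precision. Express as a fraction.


Precision = TP / (TP + FP) = 40 / 73 = 40/73.

40/73


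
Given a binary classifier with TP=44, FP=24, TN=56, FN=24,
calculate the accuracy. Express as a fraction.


Accuracy = (TP + TN) / (TP + TN + FP + FN) = (44 + 56) / 148 = 25/37.

25/37


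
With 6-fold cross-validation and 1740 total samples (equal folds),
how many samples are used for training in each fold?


Each validation fold has 1740/6 = 290 samples. Training set = 1740 - 290 = 1450.

1450


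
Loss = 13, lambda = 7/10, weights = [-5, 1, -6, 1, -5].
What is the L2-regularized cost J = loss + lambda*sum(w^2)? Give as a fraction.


L2 sq norm = sum(w^2) = 88. J = 13 + 7/10 * 88 = 373/5.

373/5


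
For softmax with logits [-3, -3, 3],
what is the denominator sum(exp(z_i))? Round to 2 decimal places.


Denom = e^-3=0.0498 + e^-3=0.0498 + e^3=20.0855. Sum = 20.1851, which rounds to 20.19.

20.19


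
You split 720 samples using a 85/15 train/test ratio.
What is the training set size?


Test set = 720 * 15% = 108. Training set = 720 - 108 = 612.

612


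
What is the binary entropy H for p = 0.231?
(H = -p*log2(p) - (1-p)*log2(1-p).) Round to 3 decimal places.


H = -0.231*log2(0.231) - 0.769*log2(0.769) = 0.780.

0.780


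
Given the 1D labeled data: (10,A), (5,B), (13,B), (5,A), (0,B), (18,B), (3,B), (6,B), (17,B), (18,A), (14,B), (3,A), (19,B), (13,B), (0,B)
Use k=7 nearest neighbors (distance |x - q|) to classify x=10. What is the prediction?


Distances: |10-10|=0, |5-10|=5, |13-10|=3, |5-10|=5, |0-10|=10, |18-10|=8, |3-10|=7, |6-10|=4, |17-10|=7, |18-10|=8, |14-10|=4, |3-10|=7, |19-10|=9, |13-10|=3, |0-10|=10. 7 nearest: (10,A), (13,B), (13,B), (6,B), (14,B), (5,A), (5,B). Counts: {'A': 2, 'B': 5}. Majority class: B.

B


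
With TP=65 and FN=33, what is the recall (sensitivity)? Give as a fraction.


Recall = TP / (TP + FN) = 65 / 98 = 65/98.

65/98


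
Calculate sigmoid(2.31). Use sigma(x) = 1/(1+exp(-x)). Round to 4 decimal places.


sigma(2.31) = 1/(1+e^(-2.31)) = 1/(1+0.099261) = 1/1.099261 = 0.9097.

0.9097


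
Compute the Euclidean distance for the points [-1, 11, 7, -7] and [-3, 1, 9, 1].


d = sqrt(sum of squared differences). (-1--3)^2=4, (11-1)^2=100, (7-9)^2=4, (-7-1)^2=64. Sum = 172.

sqrt(172)


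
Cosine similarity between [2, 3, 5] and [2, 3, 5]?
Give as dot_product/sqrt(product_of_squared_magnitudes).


dot = 38. |a|^2 = 38, |b|^2 = 38. cos = 38/sqrt(1444).

38/sqrt(1444)


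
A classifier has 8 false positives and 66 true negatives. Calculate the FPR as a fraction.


FPR = FP / (FP + TN) = 8 / 74 = 4/37.

4/37


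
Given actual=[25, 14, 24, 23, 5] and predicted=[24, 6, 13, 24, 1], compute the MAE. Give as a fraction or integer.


MAE = (1/5) * (|25-24|=1 + |14-6|=8 + |24-13|=11 + |23-24|=1 + |5-1|=4). Sum = 25. MAE = 5.

5


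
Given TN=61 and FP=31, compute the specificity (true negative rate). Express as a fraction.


Specificity = TN / (TN + FP) = 61 / 92 = 61/92.

61/92


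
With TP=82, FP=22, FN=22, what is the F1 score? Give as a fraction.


Precision = 82/104 = 41/52. Recall = 82/104 = 41/52. F1 = 2*P*R/(P+R) = 41/52.

41/52


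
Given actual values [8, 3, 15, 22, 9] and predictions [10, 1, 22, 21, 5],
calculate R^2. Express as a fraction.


Mean(y) = 57/5. SS_res = 74. SS_tot = 1066/5. R^2 = 1 - 74/(1066/5) = 348/533.

348/533


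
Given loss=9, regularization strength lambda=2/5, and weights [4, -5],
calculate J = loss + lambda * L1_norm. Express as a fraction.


L1 norm = sum(|w|) = 9. J = 9 + 2/5 * 9 = 63/5.

63/5


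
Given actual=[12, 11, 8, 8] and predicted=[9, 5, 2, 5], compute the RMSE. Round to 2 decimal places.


MSE = 22.5000. RMSE = sqrt(22.5000) = 4.74.

4.74


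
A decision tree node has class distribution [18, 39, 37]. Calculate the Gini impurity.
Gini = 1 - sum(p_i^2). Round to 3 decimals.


Total = 94. Proportions: 18/94, 39/94, 37/94. sum(p_i^2) = 0.3637. Gini = 1 - 0.3637 = 0.6363, which rounds to 0.636.

0.636


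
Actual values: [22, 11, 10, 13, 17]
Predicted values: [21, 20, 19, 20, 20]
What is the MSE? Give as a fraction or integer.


MSE = (1/5) * ((22-21)^2=1 + (11-20)^2=81 + (10-19)^2=81 + (13-20)^2=49 + (17-20)^2=9). Sum = 221. MSE = 221/5.

221/5


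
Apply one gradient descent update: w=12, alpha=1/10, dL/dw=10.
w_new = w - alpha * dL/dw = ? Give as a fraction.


w_new = 12 - 1/10 * 10 = 12 - 1 = 11.

11


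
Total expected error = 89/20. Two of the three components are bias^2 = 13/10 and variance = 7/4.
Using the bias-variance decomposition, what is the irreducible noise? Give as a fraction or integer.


Total error = bias^2 + variance + irreducible noise. So irreducible noise = 89/20 - 13/10 - 7/4 = 7/5.

7/5


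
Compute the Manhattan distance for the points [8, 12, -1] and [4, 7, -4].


d = sum of absolute differences: |8-4|=4 + |12-7|=5 + |-1--4|=3 = 12.

12


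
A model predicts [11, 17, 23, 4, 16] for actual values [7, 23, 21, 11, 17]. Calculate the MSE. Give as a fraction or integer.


MSE = (1/5) * ((7-11)^2=16 + (23-17)^2=36 + (21-23)^2=4 + (11-4)^2=49 + (17-16)^2=1). Sum = 106. MSE = 106/5.

106/5


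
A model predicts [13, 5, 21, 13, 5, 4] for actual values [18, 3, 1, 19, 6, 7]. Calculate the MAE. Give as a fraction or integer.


MAE = (1/6) * (|18-13|=5 + |3-5|=2 + |1-21|=20 + |19-13|=6 + |6-5|=1 + |7-4|=3). Sum = 37. MAE = 37/6.

37/6


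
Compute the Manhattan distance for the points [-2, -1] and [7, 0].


d = sum of absolute differences: |-2-7|=9 + |-1-0|=1 = 10.

10


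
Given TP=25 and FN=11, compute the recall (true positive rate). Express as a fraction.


Recall = TP / (TP + FN) = 25 / 36 = 25/36.

25/36


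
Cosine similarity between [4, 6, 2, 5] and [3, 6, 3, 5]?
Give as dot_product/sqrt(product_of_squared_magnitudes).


dot = 79. |a|^2 = 81, |b|^2 = 79. cos = 79/sqrt(6399).

79/sqrt(6399)


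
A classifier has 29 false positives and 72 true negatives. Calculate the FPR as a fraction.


FPR = FP / (FP + TN) = 29 / 101 = 29/101.

29/101


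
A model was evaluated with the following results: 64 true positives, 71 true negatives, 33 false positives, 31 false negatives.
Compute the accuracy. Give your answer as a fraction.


Accuracy = (TP + TN) / (TP + TN + FP + FN) = (64 + 71) / 199 = 135/199.

135/199


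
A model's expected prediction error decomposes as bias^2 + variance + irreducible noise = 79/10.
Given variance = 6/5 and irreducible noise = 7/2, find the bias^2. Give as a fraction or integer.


Total error = bias^2 + variance + irreducible noise. So bias^2 = 79/10 - 6/5 - 7/2 = 16/5.

16/5


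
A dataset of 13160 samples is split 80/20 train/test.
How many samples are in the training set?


Test set = 13160 * 20% = 2632. Training set = 13160 - 2632 = 10528.

10528


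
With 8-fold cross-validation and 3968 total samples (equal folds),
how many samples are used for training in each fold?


Each validation fold has 3968/8 = 496 samples. Training set = 3968 - 496 = 3472.

3472


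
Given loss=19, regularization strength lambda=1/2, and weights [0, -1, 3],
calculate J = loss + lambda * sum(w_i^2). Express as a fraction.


L2 sq norm = sum(w^2) = 10. J = 19 + 1/2 * 10 = 24.

24


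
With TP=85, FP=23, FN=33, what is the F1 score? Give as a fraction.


Precision = 85/108 = 85/108. Recall = 85/118 = 85/118. F1 = 2*P*R/(P+R) = 85/113.

85/113


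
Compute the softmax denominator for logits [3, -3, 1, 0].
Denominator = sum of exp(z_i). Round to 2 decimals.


Denom = e^3=20.0855 + e^-3=0.0498 + e^1=2.7183 + e^0=1.0000. Sum = 23.8536, which rounds to 23.85.

23.85


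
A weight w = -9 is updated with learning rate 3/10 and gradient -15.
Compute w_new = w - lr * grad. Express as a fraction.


w_new = -9 - 3/10 * -15 = -9 - -9/2 = -9/2.

-9/2


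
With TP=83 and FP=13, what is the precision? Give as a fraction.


Precision = TP / (TP + FP) = 83 / 96 = 83/96.

83/96


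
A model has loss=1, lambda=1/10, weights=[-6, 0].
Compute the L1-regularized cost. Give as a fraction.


L1 norm = sum(|w|) = 6. J = 1 + 1/10 * 6 = 8/5.

8/5


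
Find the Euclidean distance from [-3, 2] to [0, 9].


d = sqrt(sum of squared differences). (-3-0)^2=9, (2-9)^2=49. Sum = 58.

sqrt(58)


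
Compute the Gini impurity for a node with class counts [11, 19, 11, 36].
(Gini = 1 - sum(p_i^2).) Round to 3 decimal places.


Total = 77. Proportions: 11/77, 19/77, 11/77, 36/77. sum(p_i^2) = 0.3203. Gini = 1 - 0.3203 = 0.6797, which rounds to 0.680.

0.680


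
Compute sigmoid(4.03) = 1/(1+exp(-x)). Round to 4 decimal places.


sigma(4.03) = 1/(1+e^(-4.03)) = 1/(1+0.017774) = 1/1.017774 = 0.9825.

0.9825


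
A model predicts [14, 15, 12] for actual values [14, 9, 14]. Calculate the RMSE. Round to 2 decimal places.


MSE = 13.3333. RMSE = sqrt(13.3333) = 3.65.

3.65


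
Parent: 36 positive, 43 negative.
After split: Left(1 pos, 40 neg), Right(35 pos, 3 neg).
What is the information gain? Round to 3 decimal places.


H(parent) = 0.9943. H(left) = 0.1654, H(right) = 0.3985. Weighted = (41/79)*0.1654 + (38/79)*0.3985 = 0.2775. IG = 0.9943 - 0.2775 = 0.7168, which rounds to 0.717.

0.717


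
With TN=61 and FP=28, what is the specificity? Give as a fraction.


Specificity = TN / (TN + FP) = 61 / 89 = 61/89.

61/89


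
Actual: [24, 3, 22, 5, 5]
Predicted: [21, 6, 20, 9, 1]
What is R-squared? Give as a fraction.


Mean(y) = 59/5. SS_res = 54. SS_tot = 2114/5. R^2 = 1 - 54/(2114/5) = 922/1057.

922/1057


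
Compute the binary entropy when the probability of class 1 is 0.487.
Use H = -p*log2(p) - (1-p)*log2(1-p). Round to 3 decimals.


H = -0.487*log2(0.487) - 0.513*log2(0.513) = 1.000.

1.000


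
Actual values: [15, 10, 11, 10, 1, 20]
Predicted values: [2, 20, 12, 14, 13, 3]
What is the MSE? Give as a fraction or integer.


MSE = (1/6) * ((15-2)^2=169 + (10-20)^2=100 + (11-12)^2=1 + (10-14)^2=16 + (1-13)^2=144 + (20-3)^2=289). Sum = 719. MSE = 719/6.

719/6


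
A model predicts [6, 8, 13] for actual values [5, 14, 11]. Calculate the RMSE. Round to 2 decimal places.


MSE = 13.6667. RMSE = sqrt(13.6667) = 3.70.

3.70


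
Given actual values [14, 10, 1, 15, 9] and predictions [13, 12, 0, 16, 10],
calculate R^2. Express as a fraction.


Mean(y) = 49/5. SS_res = 8. SS_tot = 614/5. R^2 = 1 - 8/(614/5) = 287/307.

287/307


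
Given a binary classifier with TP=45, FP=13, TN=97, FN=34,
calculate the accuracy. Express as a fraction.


Accuracy = (TP + TN) / (TP + TN + FP + FN) = (45 + 97) / 189 = 142/189.

142/189


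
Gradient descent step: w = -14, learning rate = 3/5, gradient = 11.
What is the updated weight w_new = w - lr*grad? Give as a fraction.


w_new = -14 - 3/5 * 11 = -14 - 33/5 = -103/5.

-103/5


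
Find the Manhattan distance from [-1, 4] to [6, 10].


d = sum of absolute differences: |-1-6|=7 + |4-10|=6 = 13.

13


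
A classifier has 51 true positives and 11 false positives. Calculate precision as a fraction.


Precision = TP / (TP + FP) = 51 / 62 = 51/62.

51/62


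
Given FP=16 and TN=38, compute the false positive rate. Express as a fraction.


FPR = FP / (FP + TN) = 16 / 54 = 8/27.

8/27


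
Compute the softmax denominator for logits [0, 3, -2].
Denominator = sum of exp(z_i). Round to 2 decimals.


Denom = e^0=1.0000 + e^3=20.0855 + e^-2=0.1353. Sum = 21.2208, which rounds to 21.22.

21.22


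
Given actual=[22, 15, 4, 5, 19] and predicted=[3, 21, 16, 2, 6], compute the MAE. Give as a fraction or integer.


MAE = (1/5) * (|22-3|=19 + |15-21|=6 + |4-16|=12 + |5-2|=3 + |19-6|=13). Sum = 53. MAE = 53/5.

53/5


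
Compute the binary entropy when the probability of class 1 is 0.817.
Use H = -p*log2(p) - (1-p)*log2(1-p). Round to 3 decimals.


H = -0.817*log2(0.817) - 0.183*log2(0.183) = 0.687.

0.687


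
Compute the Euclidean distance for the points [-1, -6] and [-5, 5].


d = sqrt(sum of squared differences). (-1--5)^2=16, (-6-5)^2=121. Sum = 137.

sqrt(137)
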